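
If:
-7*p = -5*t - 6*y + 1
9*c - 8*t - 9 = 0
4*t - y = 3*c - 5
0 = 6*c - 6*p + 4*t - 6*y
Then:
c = -41/103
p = -139/103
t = -162/103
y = -10/103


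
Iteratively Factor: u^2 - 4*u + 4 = (u - 2)*(u - 2)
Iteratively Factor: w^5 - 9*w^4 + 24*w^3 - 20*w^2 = (w)*(w^4 - 9*w^3 + 24*w^2 - 20*w) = w*(w - 2)*(w^3 - 7*w^2 + 10*w) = w*(w - 2)^2*(w^2 - 5*w) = w*(w - 5)*(w - 2)^2*(w)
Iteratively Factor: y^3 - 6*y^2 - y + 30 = (y - 3)*(y^2 - 3*y - 10) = (y - 5)*(y - 3)*(y + 2)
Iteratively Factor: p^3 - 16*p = (p - 4)*(p^2 + 4*p) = (p - 4)*(p + 4)*(p)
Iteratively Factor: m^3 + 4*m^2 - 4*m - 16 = (m + 4)*(m^2 - 4) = (m + 2)*(m + 4)*(m - 2)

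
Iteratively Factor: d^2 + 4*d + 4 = (d + 2)*(d + 2)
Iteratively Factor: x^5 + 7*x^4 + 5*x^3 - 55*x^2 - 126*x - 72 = (x + 3)*(x^4 + 4*x^3 - 7*x^2 - 34*x - 24) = (x - 3)*(x + 3)*(x^3 + 7*x^2 + 14*x + 8) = (x - 3)*(x + 1)*(x + 3)*(x^2 + 6*x + 8) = (x - 3)*(x + 1)*(x + 2)*(x + 3)*(x + 4)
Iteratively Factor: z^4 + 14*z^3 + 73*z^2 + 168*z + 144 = (z + 3)*(z^3 + 11*z^2 + 40*z + 48) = (z + 3)*(z + 4)*(z^2 + 7*z + 12) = (z + 3)^2*(z + 4)*(z + 4)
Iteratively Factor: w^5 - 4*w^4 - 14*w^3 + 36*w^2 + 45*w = (w + 1)*(w^4 - 5*w^3 - 9*w^2 + 45*w) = (w + 1)*(w + 3)*(w^3 - 8*w^2 + 15*w) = (w - 5)*(w + 1)*(w + 3)*(w^2 - 3*w) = w*(w - 5)*(w + 1)*(w + 3)*(w - 3)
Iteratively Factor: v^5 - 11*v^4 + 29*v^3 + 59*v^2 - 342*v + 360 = (v - 2)*(v^4 - 9*v^3 + 11*v^2 + 81*v - 180) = (v - 2)*(v + 3)*(v^3 - 12*v^2 + 47*v - 60) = (v - 4)*(v - 2)*(v + 3)*(v^2 - 8*v + 15) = (v - 4)*(v - 3)*(v - 2)*(v + 3)*(v - 5)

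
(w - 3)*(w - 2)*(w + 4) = w^3 - w^2 - 14*w + 24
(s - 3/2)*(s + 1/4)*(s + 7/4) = s^3 + s^2/2 - 41*s/16 - 21/32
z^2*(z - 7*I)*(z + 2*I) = z^4 - 5*I*z^3 + 14*z^2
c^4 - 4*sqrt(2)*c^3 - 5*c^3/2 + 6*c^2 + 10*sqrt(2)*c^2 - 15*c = c*(c - 5/2)*(c - 3*sqrt(2))*(c - sqrt(2))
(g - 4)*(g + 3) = g^2 - g - 12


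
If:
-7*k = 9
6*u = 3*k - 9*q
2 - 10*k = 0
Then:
No Solution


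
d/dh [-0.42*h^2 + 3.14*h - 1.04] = 3.14 - 0.84*h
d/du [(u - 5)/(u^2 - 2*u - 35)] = (u^2 - 2*u - 2*(u - 5)*(u - 1) - 35)/(-u^2 + 2*u + 35)^2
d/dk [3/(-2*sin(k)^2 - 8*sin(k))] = 3*(sin(k) + 2)*cos(k)/((sin(k) + 4)^2*sin(k)^2)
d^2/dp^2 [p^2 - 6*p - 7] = 2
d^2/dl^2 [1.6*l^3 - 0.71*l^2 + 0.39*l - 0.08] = 9.6*l - 1.42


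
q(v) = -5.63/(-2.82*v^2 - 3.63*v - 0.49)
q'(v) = -5.63*(5.64*v + 3.63)/(-2.82*v^2 - 3.63*v - 0.49)^2 = (-31.7532*v - 20.4369)/(2.82*v^2 + 3.63*v + 0.49)^2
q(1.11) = 0.70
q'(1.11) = -0.87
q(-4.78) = 0.12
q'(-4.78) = 0.06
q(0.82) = 1.05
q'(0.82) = -1.62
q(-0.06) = 19.94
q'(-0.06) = -232.45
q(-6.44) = 0.06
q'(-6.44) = 0.02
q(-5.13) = 0.10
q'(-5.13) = 0.05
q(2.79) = 0.17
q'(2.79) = -0.10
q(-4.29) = 0.15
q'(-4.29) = 0.09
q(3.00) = 0.15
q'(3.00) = -0.09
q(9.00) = 0.02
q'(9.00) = -0.00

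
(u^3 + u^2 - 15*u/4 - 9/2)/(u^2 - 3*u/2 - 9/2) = (u^2 - u/2 - 3)/(u - 3)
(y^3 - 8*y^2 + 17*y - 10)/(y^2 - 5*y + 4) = (y^2 - 7*y + 10)/(y - 4)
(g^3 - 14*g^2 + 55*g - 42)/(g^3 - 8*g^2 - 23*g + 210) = (g - 1)/(g + 5)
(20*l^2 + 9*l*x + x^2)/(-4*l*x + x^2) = (20*l^2 + 9*l*x + x^2)/(x*(-4*l + x))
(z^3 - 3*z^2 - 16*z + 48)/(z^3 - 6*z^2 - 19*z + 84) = (z - 4)/(z - 7)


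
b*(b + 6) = b^2 + 6*b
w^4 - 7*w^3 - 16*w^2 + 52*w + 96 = (w - 8)*(w - 3)*(w + 2)^2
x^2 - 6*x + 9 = (x - 3)^2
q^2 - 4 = (q - 2)*(q + 2)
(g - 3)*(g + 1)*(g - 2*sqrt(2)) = g^3 - 2*sqrt(2)*g^2 - 2*g^2 - 3*g + 4*sqrt(2)*g + 6*sqrt(2)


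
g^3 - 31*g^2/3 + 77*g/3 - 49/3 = (g - 7)*(g - 7/3)*(g - 1)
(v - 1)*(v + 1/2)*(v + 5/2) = v^3 + 2*v^2 - 7*v/4 - 5/4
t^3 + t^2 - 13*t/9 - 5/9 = (t - 1)*(t + 1/3)*(t + 5/3)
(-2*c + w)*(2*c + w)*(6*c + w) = -24*c^3 - 4*c^2*w + 6*c*w^2 + w^3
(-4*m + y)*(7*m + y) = -28*m^2 + 3*m*y + y^2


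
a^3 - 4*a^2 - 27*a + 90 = (a - 6)*(a - 3)*(a + 5)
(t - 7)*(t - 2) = t^2 - 9*t + 14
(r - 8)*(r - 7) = r^2 - 15*r + 56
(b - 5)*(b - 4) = b^2 - 9*b + 20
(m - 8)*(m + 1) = m^2 - 7*m - 8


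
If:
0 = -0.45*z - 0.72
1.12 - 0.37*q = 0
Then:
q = 3.03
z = -1.60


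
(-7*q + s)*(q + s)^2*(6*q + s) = -42*q^4 - 85*q^3*s - 43*q^2*s^2 + q*s^3 + s^4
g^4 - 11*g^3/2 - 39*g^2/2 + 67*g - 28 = (g - 7)*(g - 2)*(g - 1/2)*(g + 4)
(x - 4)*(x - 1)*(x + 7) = x^3 + 2*x^2 - 31*x + 28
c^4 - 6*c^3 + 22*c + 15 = (c - 5)*(c - 3)*(c + 1)^2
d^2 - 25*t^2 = (d - 5*t)*(d + 5*t)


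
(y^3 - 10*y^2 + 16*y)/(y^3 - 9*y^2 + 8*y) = (y - 2)/(y - 1)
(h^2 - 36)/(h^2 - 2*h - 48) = (h - 6)/(h - 8)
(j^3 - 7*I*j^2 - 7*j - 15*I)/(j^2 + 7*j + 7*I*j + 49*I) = (j^3 - 7*I*j^2 - 7*j - 15*I)/(j^2 + 7*j*(1 + I) + 49*I)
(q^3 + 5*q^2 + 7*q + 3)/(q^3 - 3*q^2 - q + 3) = (q^2 + 4*q + 3)/(q^2 - 4*q + 3)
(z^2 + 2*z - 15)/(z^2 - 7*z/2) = 2*(z^2 + 2*z - 15)/(z*(2*z - 7))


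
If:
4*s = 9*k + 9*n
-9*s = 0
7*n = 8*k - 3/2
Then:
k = 1/10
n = -1/10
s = 0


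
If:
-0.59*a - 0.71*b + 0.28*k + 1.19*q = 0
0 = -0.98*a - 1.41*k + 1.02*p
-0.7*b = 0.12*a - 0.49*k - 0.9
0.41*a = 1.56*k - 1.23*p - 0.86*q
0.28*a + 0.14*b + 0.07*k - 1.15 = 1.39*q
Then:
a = 6.99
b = -33.24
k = -47.61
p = -59.11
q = -5.17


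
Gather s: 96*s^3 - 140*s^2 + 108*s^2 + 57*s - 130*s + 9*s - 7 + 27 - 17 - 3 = 96*s^3 - 32*s^2 - 64*s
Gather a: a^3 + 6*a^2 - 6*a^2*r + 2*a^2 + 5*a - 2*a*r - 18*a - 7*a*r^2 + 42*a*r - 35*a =a^3 + a^2*(8 - 6*r) + a*(-7*r^2 + 40*r - 48)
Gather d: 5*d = 5*d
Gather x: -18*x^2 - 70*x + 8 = -18*x^2 - 70*x + 8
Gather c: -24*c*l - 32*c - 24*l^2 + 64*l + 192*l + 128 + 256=c*(-24*l - 32) - 24*l^2 + 256*l + 384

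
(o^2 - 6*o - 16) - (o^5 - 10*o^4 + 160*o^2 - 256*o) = -o^5 + 10*o^4 - 159*o^2 + 250*o - 16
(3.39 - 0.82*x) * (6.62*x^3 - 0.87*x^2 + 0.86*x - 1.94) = -5.4284*x^4 + 23.1552*x^3 - 3.6545*x^2 + 4.5062*x - 6.5766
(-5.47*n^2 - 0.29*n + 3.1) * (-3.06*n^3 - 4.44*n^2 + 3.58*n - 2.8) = 16.7382*n^5 + 25.1742*n^4 - 27.781*n^3 + 0.513799999999998*n^2 + 11.91*n - 8.68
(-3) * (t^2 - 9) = 27 - 3*t^2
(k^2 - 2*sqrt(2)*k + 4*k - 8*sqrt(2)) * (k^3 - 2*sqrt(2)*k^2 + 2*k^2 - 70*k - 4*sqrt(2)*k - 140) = k^5 - 4*sqrt(2)*k^4 + 6*k^4 - 54*k^3 - 24*sqrt(2)*k^3 - 372*k^2 + 108*sqrt(2)*k^2 - 496*k + 840*sqrt(2)*k + 1120*sqrt(2)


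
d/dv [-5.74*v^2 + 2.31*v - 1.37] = 2.31 - 11.48*v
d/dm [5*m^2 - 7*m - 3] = 10*m - 7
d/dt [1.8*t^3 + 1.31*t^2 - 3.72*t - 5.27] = 5.4*t^2 + 2.62*t - 3.72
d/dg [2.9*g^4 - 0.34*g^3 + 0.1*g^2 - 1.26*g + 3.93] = 11.6*g^3 - 1.02*g^2 + 0.2*g - 1.26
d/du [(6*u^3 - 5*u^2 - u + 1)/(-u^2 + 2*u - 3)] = (-6*u^4 + 24*u^3 - 65*u^2 + 32*u + 1)/(u^4 - 4*u^3 + 10*u^2 - 12*u + 9)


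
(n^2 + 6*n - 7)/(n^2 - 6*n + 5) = (n + 7)/(n - 5)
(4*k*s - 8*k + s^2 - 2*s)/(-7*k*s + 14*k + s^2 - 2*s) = (4*k + s)/(-7*k + s)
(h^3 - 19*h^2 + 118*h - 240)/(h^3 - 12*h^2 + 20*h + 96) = (h - 5)/(h + 2)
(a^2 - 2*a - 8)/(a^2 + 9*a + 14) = (a - 4)/(a + 7)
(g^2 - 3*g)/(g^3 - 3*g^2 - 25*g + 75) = g/(g^2 - 25)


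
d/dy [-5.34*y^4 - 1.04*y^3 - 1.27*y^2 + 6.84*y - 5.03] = -21.36*y^3 - 3.12*y^2 - 2.54*y + 6.84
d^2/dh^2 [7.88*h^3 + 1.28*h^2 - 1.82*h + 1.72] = 47.28*h + 2.56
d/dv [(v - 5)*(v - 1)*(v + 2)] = 3*v^2 - 8*v - 7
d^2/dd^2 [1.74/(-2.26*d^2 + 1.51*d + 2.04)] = (-17.774448*d^2 + 11.875848*d + 1.74*(4.52*d - 1.51)*(9.04*d - 3.02) + 16.044192)/(-2.26*d^2 + 1.51*d + 2.04)^3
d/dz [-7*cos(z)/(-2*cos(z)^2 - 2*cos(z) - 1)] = 7*sin(z)*cos(2*z)/(2*cos(z) + cos(2*z) + 2)^2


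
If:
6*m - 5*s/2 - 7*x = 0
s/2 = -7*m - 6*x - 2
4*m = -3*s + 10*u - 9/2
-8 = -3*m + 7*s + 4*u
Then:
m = -2275/6809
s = -8526/6809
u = -1615/27236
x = 1095/6809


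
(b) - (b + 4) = -4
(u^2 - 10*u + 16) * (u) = u^3 - 10*u^2 + 16*u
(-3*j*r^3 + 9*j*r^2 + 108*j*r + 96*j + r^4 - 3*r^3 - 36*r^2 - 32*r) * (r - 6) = -3*j*r^4 + 27*j*r^3 + 54*j*r^2 - 552*j*r - 576*j + r^5 - 9*r^4 - 18*r^3 + 184*r^2 + 192*r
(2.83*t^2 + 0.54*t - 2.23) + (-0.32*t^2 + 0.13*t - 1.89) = 2.51*t^2 + 0.67*t - 4.12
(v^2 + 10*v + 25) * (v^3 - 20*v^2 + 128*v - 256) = v^5 - 10*v^4 - 47*v^3 + 524*v^2 + 640*v - 6400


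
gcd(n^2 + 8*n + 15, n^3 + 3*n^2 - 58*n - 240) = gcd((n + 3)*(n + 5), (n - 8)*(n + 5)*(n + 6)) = n + 5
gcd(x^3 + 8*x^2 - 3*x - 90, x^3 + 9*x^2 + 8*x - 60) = x^2 + 11*x + 30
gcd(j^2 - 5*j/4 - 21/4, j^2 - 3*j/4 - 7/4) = 1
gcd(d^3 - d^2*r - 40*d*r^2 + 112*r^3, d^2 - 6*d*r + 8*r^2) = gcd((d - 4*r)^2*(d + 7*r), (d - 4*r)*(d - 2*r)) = -d + 4*r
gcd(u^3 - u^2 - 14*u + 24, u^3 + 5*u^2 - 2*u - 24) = u^2 + 2*u - 8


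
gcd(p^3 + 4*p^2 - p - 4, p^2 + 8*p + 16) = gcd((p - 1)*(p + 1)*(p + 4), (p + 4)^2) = p + 4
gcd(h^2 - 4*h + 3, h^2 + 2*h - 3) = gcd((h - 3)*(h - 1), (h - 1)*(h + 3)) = h - 1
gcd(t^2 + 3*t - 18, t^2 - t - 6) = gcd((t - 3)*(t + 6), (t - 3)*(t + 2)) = t - 3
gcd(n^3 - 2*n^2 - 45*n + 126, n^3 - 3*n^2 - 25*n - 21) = 1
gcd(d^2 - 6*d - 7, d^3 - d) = d + 1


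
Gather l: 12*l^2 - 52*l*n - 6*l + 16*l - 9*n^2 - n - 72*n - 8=12*l^2 + l*(10 - 52*n) - 9*n^2 - 73*n - 8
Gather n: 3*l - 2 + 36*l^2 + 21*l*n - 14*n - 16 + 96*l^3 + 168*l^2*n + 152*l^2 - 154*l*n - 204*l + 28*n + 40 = 96*l^3 + 188*l^2 - 201*l + n*(168*l^2 - 133*l + 14) + 22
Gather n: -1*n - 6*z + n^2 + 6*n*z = n^2 + n*(6*z - 1) - 6*z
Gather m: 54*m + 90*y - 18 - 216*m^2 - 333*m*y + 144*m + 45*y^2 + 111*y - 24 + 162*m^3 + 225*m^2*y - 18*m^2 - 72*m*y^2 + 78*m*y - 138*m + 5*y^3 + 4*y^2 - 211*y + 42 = 162*m^3 + m^2*(225*y - 234) + m*(-72*y^2 - 255*y + 60) + 5*y^3 + 49*y^2 - 10*y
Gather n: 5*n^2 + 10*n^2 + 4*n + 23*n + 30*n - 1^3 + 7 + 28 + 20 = 15*n^2 + 57*n + 54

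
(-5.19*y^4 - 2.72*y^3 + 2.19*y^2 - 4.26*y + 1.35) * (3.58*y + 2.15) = -18.5802*y^5 - 20.8961*y^4 + 1.9922*y^3 - 10.5423*y^2 - 4.326*y + 2.9025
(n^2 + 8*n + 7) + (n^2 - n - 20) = 2*n^2 + 7*n - 13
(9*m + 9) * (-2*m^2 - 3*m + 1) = -18*m^3 - 45*m^2 - 18*m + 9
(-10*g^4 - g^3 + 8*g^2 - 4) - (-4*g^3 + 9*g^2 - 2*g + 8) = -10*g^4 + 3*g^3 - g^2 + 2*g - 12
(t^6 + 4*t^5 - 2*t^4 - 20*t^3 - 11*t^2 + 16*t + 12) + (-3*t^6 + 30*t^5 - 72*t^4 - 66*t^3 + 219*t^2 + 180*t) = -2*t^6 + 34*t^5 - 74*t^4 - 86*t^3 + 208*t^2 + 196*t + 12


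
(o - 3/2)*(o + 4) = o^2 + 5*o/2 - 6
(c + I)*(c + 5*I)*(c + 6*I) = c^3 + 12*I*c^2 - 41*c - 30*I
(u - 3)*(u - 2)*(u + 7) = u^3 + 2*u^2 - 29*u + 42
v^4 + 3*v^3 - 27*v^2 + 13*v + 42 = (v - 3)*(v - 2)*(v + 1)*(v + 7)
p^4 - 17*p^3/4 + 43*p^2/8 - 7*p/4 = p*(p - 2)*(p - 7/4)*(p - 1/2)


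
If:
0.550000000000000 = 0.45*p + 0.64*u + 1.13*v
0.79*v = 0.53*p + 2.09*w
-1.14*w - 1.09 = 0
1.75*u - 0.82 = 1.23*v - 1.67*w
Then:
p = 2.43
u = 0.75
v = -0.90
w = -0.96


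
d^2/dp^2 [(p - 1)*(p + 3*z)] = 2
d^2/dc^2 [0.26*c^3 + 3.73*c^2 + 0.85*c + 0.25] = 1.56*c + 7.46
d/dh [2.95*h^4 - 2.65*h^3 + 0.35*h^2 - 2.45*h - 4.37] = 11.8*h^3 - 7.95*h^2 + 0.7*h - 2.45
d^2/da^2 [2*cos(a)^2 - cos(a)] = cos(a) - 4*cos(2*a)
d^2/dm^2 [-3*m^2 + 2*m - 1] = -6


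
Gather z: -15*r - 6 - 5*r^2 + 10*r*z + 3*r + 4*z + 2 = -5*r^2 - 12*r + z*(10*r + 4) - 4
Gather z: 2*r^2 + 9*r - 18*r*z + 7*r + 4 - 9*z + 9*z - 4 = 2*r^2 - 18*r*z + 16*r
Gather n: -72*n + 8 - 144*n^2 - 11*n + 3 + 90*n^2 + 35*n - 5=-54*n^2 - 48*n + 6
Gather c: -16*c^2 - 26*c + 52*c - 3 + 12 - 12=-16*c^2 + 26*c - 3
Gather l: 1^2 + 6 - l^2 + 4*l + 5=-l^2 + 4*l + 12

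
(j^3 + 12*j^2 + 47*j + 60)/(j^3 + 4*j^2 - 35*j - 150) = (j^2 + 7*j + 12)/(j^2 - j - 30)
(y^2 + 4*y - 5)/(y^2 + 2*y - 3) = (y + 5)/(y + 3)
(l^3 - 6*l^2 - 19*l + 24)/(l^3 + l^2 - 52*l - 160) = (l^2 + 2*l - 3)/(l^2 + 9*l + 20)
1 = 1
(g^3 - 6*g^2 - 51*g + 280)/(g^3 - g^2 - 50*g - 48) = (g^2 + 2*g - 35)/(g^2 + 7*g + 6)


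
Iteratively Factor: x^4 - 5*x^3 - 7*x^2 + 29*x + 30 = (x + 2)*(x^3 - 7*x^2 + 7*x + 15) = (x + 1)*(x + 2)*(x^2 - 8*x + 15) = (x - 3)*(x + 1)*(x + 2)*(x - 5)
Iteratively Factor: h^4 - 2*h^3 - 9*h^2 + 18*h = (h - 3)*(h^3 + h^2 - 6*h) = (h - 3)*(h + 3)*(h^2 - 2*h) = h*(h - 3)*(h + 3)*(h - 2)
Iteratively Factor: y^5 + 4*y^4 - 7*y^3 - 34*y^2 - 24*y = (y + 2)*(y^4 + 2*y^3 - 11*y^2 - 12*y) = (y + 2)*(y + 4)*(y^3 - 2*y^2 - 3*y) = y*(y + 2)*(y + 4)*(y^2 - 2*y - 3) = y*(y + 1)*(y + 2)*(y + 4)*(y - 3)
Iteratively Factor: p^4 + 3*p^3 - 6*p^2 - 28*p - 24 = (p + 2)*(p^3 + p^2 - 8*p - 12) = (p - 3)*(p + 2)*(p^2 + 4*p + 4) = (p - 3)*(p + 2)^2*(p + 2)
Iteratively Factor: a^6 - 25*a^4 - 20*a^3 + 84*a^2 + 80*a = (a + 2)*(a^5 - 2*a^4 - 21*a^3 + 22*a^2 + 40*a) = (a - 2)*(a + 2)*(a^4 - 21*a^2 - 20*a) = (a - 2)*(a + 1)*(a + 2)*(a^3 - a^2 - 20*a) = a*(a - 2)*(a + 1)*(a + 2)*(a^2 - a - 20) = a*(a - 5)*(a - 2)*(a + 1)*(a + 2)*(a + 4)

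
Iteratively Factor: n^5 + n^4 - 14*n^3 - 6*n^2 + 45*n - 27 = (n + 3)*(n^4 - 2*n^3 - 8*n^2 + 18*n - 9) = (n - 1)*(n + 3)*(n^3 - n^2 - 9*n + 9) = (n - 1)*(n + 3)^2*(n^2 - 4*n + 3) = (n - 1)^2*(n + 3)^2*(n - 3)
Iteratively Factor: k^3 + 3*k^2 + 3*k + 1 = (k + 1)*(k^2 + 2*k + 1) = (k + 1)^2*(k + 1)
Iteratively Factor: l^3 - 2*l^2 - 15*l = (l)*(l^2 - 2*l - 15) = l*(l - 5)*(l + 3)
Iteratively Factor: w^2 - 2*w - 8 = (w - 4)*(w + 2)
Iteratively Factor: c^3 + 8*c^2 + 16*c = (c + 4)*(c^2 + 4*c) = (c + 4)^2*(c)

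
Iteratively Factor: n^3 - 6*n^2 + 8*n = (n)*(n^2 - 6*n + 8) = n*(n - 2)*(n - 4)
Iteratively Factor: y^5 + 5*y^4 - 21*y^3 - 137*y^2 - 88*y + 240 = (y + 3)*(y^4 + 2*y^3 - 27*y^2 - 56*y + 80) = (y - 1)*(y + 3)*(y^3 + 3*y^2 - 24*y - 80) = (y - 1)*(y + 3)*(y + 4)*(y^2 - y - 20) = (y - 5)*(y - 1)*(y + 3)*(y + 4)*(y + 4)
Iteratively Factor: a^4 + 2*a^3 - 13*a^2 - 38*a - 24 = (a - 4)*(a^3 + 6*a^2 + 11*a + 6) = (a - 4)*(a + 3)*(a^2 + 3*a + 2) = (a - 4)*(a + 2)*(a + 3)*(a + 1)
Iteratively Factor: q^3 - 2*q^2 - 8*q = (q - 4)*(q^2 + 2*q) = q*(q - 4)*(q + 2)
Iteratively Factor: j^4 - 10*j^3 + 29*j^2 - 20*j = (j)*(j^3 - 10*j^2 + 29*j - 20) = j*(j - 4)*(j^2 - 6*j + 5) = j*(j - 4)*(j - 1)*(j - 5)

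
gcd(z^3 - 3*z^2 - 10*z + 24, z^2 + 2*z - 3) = z + 3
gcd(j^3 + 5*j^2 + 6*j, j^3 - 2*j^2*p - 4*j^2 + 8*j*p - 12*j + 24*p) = j + 2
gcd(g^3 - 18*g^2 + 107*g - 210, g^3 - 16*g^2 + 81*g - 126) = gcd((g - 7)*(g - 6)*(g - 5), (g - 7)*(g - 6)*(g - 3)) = g^2 - 13*g + 42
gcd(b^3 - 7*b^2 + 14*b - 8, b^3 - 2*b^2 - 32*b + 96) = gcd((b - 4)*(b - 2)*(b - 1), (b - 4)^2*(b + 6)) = b - 4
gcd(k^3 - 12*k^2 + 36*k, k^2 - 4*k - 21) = 1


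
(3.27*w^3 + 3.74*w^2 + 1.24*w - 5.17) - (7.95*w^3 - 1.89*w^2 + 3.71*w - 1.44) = -4.68*w^3 + 5.63*w^2 - 2.47*w - 3.73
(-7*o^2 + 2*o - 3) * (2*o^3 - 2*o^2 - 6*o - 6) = -14*o^5 + 18*o^4 + 32*o^3 + 36*o^2 + 6*o + 18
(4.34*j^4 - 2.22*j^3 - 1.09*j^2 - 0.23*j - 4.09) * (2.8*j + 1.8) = 12.152*j^5 + 1.596*j^4 - 7.048*j^3 - 2.606*j^2 - 11.866*j - 7.362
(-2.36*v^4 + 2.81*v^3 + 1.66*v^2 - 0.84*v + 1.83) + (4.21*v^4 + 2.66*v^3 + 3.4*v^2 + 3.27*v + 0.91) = 1.85*v^4 + 5.47*v^3 + 5.06*v^2 + 2.43*v + 2.74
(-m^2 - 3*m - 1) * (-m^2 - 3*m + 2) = m^4 + 6*m^3 + 8*m^2 - 3*m - 2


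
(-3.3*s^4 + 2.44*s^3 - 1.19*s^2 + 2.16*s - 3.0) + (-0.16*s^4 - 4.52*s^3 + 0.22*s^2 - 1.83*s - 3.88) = -3.46*s^4 - 2.08*s^3 - 0.97*s^2 + 0.33*s - 6.88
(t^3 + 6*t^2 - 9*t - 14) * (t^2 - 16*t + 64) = t^5 - 10*t^4 - 41*t^3 + 514*t^2 - 352*t - 896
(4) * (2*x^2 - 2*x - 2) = 8*x^2 - 8*x - 8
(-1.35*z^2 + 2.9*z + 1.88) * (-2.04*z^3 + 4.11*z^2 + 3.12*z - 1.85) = 2.754*z^5 - 11.4645*z^4 + 3.8718*z^3 + 19.2723*z^2 + 0.500599999999999*z - 3.478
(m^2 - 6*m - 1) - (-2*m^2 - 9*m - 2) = 3*m^2 + 3*m + 1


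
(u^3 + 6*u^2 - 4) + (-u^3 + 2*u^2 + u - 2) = 8*u^2 + u - 6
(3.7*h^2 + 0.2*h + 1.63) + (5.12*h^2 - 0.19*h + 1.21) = 8.82*h^2 + 0.01*h + 2.84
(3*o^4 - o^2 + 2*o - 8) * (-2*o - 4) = -6*o^5 - 12*o^4 + 2*o^3 + 8*o + 32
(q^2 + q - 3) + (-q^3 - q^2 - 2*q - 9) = -q^3 - q - 12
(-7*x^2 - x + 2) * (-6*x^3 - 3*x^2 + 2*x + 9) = 42*x^5 + 27*x^4 - 23*x^3 - 71*x^2 - 5*x + 18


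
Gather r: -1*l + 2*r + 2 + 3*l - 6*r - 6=2*l - 4*r - 4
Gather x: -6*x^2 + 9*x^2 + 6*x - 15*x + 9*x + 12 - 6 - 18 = 3*x^2 - 12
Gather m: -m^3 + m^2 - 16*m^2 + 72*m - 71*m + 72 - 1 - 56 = -m^3 - 15*m^2 + m + 15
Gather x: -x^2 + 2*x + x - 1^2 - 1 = -x^2 + 3*x - 2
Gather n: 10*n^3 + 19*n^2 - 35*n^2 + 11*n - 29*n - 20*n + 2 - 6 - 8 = 10*n^3 - 16*n^2 - 38*n - 12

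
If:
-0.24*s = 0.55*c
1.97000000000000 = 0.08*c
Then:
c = 24.62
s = -56.43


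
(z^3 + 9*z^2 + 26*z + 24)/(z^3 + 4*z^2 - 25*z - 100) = (z^2 + 5*z + 6)/(z^2 - 25)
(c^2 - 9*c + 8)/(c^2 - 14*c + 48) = (c - 1)/(c - 6)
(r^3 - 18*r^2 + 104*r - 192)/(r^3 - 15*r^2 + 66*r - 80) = (r^2 - 10*r + 24)/(r^2 - 7*r + 10)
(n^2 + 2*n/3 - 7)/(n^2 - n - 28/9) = 3*(n + 3)/(3*n + 4)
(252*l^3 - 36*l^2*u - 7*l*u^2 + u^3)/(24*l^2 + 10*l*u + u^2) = (42*l^2 - 13*l*u + u^2)/(4*l + u)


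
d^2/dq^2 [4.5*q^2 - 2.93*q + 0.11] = 9.00000000000000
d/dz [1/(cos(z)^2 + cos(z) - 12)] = (2*cos(z) + 1)*sin(z)/(cos(z)^2 + cos(z) - 12)^2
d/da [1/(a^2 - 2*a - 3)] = 2*(1 - a)/(-a^2 + 2*a + 3)^2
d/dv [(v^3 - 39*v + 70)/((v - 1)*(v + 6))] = (v^4 + 10*v^3 + 21*v^2 - 140*v - 116)/(v^4 + 10*v^3 + 13*v^2 - 60*v + 36)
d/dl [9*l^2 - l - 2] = 18*l - 1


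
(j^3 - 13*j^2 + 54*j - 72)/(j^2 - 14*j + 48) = (j^2 - 7*j + 12)/(j - 8)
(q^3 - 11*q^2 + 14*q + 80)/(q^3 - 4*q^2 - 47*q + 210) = (q^2 - 6*q - 16)/(q^2 + q - 42)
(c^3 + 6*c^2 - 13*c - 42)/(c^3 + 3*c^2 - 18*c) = (c^2 + 9*c + 14)/(c*(c + 6))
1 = 1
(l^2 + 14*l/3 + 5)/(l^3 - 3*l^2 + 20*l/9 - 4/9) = 3*(3*l^2 + 14*l + 15)/(9*l^3 - 27*l^2 + 20*l - 4)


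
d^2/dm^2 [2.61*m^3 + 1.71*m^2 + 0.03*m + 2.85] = 15.66*m + 3.42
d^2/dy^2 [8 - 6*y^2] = -12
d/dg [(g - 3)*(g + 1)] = 2*g - 2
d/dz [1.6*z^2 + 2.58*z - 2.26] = 3.2*z + 2.58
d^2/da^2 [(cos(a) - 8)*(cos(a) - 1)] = 9*cos(a) - 2*cos(2*a)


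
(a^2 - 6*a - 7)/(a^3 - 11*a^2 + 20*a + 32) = (a - 7)/(a^2 - 12*a + 32)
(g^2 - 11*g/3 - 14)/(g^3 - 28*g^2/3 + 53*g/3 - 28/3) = (3*g^2 - 11*g - 42)/(3*g^3 - 28*g^2 + 53*g - 28)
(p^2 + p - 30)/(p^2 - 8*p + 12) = (p^2 + p - 30)/(p^2 - 8*p + 12)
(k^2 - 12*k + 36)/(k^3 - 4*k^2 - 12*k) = (k - 6)/(k*(k + 2))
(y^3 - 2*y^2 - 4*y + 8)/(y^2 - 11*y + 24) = (y^3 - 2*y^2 - 4*y + 8)/(y^2 - 11*y + 24)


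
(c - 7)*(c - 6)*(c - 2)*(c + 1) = c^4 - 14*c^3 + 53*c^2 - 16*c - 84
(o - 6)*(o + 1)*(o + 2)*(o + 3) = o^4 - 25*o^2 - 60*o - 36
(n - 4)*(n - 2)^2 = n^3 - 8*n^2 + 20*n - 16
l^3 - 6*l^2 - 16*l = l*(l - 8)*(l + 2)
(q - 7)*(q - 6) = q^2 - 13*q + 42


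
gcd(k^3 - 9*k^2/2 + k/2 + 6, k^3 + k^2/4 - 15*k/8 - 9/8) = k^2 - k/2 - 3/2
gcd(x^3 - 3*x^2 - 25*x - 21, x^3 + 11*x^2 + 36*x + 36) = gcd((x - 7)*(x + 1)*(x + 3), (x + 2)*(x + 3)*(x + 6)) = x + 3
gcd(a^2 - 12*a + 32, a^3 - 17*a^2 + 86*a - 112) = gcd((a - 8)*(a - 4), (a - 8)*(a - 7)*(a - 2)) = a - 8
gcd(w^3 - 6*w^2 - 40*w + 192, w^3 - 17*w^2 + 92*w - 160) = w^2 - 12*w + 32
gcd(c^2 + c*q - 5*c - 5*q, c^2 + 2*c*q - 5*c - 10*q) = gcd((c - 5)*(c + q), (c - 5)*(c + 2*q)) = c - 5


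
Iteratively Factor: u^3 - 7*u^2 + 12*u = (u - 3)*(u^2 - 4*u) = (u - 4)*(u - 3)*(u)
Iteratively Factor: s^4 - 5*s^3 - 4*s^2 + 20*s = (s - 2)*(s^3 - 3*s^2 - 10*s) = (s - 5)*(s - 2)*(s^2 + 2*s) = (s - 5)*(s - 2)*(s + 2)*(s)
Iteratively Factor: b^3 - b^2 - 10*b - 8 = (b - 4)*(b^2 + 3*b + 2) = (b - 4)*(b + 1)*(b + 2)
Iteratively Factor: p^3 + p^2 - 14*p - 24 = (p + 3)*(p^2 - 2*p - 8) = (p - 4)*(p + 3)*(p + 2)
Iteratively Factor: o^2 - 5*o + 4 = (o - 1)*(o - 4)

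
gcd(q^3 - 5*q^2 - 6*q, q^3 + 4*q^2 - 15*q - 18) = q + 1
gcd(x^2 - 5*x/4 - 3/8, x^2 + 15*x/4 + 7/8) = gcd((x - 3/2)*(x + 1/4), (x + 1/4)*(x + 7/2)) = x + 1/4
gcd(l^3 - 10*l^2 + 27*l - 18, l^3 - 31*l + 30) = l - 1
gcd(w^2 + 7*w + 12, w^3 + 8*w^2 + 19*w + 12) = w^2 + 7*w + 12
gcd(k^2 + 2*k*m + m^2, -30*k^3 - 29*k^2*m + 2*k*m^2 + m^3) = k + m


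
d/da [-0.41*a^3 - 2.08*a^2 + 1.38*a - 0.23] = -1.23*a^2 - 4.16*a + 1.38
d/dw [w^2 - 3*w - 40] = 2*w - 3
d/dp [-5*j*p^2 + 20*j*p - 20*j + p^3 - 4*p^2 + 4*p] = -10*j*p + 20*j + 3*p^2 - 8*p + 4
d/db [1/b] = -1/b^2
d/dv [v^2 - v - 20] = 2*v - 1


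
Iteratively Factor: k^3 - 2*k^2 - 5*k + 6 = (k - 1)*(k^2 - k - 6) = (k - 3)*(k - 1)*(k + 2)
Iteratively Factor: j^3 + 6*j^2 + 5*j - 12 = (j + 3)*(j^2 + 3*j - 4) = (j - 1)*(j + 3)*(j + 4)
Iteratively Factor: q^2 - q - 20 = (q - 5)*(q + 4)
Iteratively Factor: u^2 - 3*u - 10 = (u + 2)*(u - 5)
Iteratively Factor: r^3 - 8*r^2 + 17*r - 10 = (r - 1)*(r^2 - 7*r + 10) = (r - 2)*(r - 1)*(r - 5)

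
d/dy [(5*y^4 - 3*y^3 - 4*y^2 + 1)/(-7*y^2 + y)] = (-70*y^5 + 36*y^4 - 6*y^3 - 4*y^2 + 14*y - 1)/(y^2*(49*y^2 - 14*y + 1))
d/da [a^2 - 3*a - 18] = 2*a - 3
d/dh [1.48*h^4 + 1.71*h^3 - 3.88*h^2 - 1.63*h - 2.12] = 5.92*h^3 + 5.13*h^2 - 7.76*h - 1.63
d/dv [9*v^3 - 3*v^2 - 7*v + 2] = 27*v^2 - 6*v - 7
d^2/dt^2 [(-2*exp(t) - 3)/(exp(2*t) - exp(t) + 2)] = (-2*exp(4*t) - 14*exp(3*t) + 33*exp(2*t) + 17*exp(t) - 14)*exp(t)/(exp(6*t) - 3*exp(5*t) + 9*exp(4*t) - 13*exp(3*t) + 18*exp(2*t) - 12*exp(t) + 8)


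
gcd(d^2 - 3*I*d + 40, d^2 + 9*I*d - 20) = d + 5*I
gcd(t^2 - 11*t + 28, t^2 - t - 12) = t - 4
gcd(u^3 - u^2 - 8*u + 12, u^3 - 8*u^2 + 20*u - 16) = u^2 - 4*u + 4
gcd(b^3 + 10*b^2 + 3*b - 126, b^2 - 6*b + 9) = b - 3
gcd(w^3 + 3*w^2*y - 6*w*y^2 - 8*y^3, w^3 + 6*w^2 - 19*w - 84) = 1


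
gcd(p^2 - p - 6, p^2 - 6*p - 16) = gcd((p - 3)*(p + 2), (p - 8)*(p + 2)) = p + 2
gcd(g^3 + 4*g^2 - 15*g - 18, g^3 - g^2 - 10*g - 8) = g + 1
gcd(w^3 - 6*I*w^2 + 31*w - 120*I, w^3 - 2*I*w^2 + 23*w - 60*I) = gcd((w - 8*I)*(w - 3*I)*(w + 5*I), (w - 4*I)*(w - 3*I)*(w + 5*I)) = w^2 + 2*I*w + 15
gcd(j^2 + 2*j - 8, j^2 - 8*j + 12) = j - 2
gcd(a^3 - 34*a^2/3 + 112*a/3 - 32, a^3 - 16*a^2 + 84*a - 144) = a^2 - 10*a + 24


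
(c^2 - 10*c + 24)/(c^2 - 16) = (c - 6)/(c + 4)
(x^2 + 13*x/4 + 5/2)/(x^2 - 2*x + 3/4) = (4*x^2 + 13*x + 10)/(4*x^2 - 8*x + 3)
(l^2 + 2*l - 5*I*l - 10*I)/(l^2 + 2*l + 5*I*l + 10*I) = (l - 5*I)/(l + 5*I)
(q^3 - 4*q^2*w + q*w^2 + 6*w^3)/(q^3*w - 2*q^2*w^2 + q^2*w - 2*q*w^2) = (q^2 - 2*q*w - 3*w^2)/(q*w*(q + 1))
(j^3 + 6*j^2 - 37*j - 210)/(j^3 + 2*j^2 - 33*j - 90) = (j + 7)/(j + 3)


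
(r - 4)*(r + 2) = r^2 - 2*r - 8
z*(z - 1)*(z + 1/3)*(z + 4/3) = z^4 + 2*z^3/3 - 11*z^2/9 - 4*z/9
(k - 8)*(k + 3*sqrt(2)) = k^2 - 8*k + 3*sqrt(2)*k - 24*sqrt(2)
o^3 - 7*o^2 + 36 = (o - 6)*(o - 3)*(o + 2)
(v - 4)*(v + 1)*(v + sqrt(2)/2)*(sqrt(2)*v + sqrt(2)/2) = sqrt(2)*v^4 - 5*sqrt(2)*v^3/2 + v^3 - 11*sqrt(2)*v^2/2 - 5*v^2/2 - 11*v/2 - 2*sqrt(2)*v - 2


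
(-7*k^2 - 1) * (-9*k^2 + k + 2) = 63*k^4 - 7*k^3 - 5*k^2 - k - 2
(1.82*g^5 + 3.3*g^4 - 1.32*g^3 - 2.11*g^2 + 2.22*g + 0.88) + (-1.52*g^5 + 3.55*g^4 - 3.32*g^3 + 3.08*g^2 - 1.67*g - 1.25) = 0.3*g^5 + 6.85*g^4 - 4.64*g^3 + 0.97*g^2 + 0.55*g - 0.37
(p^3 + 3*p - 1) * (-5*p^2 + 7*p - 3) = -5*p^5 + 7*p^4 - 18*p^3 + 26*p^2 - 16*p + 3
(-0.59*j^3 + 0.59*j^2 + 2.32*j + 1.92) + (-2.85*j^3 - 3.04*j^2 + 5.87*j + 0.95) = -3.44*j^3 - 2.45*j^2 + 8.19*j + 2.87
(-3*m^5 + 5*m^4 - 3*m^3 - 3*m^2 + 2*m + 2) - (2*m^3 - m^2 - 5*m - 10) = -3*m^5 + 5*m^4 - 5*m^3 - 2*m^2 + 7*m + 12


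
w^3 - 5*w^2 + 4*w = w*(w - 4)*(w - 1)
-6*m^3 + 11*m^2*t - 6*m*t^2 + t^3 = (-3*m + t)*(-2*m + t)*(-m + t)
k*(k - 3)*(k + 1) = k^3 - 2*k^2 - 3*k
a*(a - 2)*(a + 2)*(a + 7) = a^4 + 7*a^3 - 4*a^2 - 28*a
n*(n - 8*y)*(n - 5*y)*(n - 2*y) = n^4 - 15*n^3*y + 66*n^2*y^2 - 80*n*y^3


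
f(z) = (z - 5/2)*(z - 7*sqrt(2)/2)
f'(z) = 2*z - 7*sqrt(2)/2 - 5/2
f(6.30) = 5.13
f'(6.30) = 5.15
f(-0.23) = 14.14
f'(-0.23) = -7.91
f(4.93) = -0.05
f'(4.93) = 2.41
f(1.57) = 3.14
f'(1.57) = -4.31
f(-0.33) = 14.94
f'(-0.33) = -8.11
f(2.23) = 0.73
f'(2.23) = -2.99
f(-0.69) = 17.99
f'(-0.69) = -8.83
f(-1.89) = 30.03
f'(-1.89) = -11.23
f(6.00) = 3.68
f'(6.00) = 4.55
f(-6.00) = 93.07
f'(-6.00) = -19.45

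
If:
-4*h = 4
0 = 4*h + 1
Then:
No Solution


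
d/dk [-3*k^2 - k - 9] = -6*k - 1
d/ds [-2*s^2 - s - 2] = -4*s - 1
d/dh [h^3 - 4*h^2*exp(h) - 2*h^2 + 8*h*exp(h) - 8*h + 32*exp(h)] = -4*h^2*exp(h) + 3*h^2 - 4*h + 40*exp(h) - 8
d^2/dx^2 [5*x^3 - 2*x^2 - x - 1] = 30*x - 4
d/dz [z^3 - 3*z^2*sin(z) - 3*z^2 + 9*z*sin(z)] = -3*z^2*cos(z) + 3*z^2 - 6*z*sin(z) + 9*z*cos(z) - 6*z + 9*sin(z)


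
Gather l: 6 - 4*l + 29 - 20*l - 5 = 30 - 24*l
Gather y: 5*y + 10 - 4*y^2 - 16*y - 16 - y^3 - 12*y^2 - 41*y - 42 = -y^3 - 16*y^2 - 52*y - 48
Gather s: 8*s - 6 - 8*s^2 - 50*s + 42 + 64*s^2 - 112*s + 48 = 56*s^2 - 154*s + 84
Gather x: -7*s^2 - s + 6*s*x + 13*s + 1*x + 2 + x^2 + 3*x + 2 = -7*s^2 + 12*s + x^2 + x*(6*s + 4) + 4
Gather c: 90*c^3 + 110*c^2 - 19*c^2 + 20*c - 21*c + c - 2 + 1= 90*c^3 + 91*c^2 - 1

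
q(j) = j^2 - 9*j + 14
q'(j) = 2*j - 9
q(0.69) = 8.27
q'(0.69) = -7.62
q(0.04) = 13.64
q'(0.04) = -8.92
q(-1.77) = 33.06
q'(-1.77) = -12.54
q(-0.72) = 21.00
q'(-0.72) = -10.44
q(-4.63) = 77.11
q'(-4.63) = -18.26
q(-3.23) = 53.50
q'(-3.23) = -15.46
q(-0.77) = 21.52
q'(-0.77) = -10.54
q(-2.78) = 46.75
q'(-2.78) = -14.56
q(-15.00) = 374.00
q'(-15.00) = -39.00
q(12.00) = 50.00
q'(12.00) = 15.00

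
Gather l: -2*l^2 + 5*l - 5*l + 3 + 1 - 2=2 - 2*l^2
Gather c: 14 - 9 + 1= 6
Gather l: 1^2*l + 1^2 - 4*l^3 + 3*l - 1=-4*l^3 + 4*l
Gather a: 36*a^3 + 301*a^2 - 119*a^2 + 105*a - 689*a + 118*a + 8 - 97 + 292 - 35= 36*a^3 + 182*a^2 - 466*a + 168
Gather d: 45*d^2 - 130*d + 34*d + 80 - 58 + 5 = 45*d^2 - 96*d + 27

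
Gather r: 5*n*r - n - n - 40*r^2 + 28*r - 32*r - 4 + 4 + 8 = -2*n - 40*r^2 + r*(5*n - 4) + 8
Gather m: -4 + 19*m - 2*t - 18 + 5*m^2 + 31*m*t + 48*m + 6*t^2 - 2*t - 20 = 5*m^2 + m*(31*t + 67) + 6*t^2 - 4*t - 42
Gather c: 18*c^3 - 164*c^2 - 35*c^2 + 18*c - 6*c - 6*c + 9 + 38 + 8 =18*c^3 - 199*c^2 + 6*c + 55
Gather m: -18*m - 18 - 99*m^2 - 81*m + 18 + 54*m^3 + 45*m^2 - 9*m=54*m^3 - 54*m^2 - 108*m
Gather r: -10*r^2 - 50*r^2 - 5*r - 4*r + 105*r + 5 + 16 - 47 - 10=-60*r^2 + 96*r - 36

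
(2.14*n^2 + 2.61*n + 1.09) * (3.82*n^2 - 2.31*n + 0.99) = 8.1748*n^4 + 5.0268*n^3 + 0.253300000000001*n^2 + 0.0659999999999998*n + 1.0791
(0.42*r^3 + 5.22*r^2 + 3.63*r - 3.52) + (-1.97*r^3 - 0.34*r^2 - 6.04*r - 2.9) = -1.55*r^3 + 4.88*r^2 - 2.41*r - 6.42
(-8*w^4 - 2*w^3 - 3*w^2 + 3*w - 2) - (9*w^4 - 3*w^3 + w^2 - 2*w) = -17*w^4 + w^3 - 4*w^2 + 5*w - 2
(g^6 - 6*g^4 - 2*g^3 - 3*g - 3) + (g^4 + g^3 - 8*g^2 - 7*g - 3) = g^6 - 5*g^4 - g^3 - 8*g^2 - 10*g - 6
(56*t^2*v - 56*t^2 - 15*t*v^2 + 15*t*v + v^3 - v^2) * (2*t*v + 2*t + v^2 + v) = 112*t^3*v^2 - 112*t^3 + 26*t^2*v^3 - 26*t^2*v - 13*t*v^4 + 13*t*v^2 + v^5 - v^3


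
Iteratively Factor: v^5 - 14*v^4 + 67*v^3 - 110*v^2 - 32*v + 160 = (v - 4)*(v^4 - 10*v^3 + 27*v^2 - 2*v - 40) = (v - 4)^2*(v^3 - 6*v^2 + 3*v + 10) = (v - 5)*(v - 4)^2*(v^2 - v - 2) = (v - 5)*(v - 4)^2*(v + 1)*(v - 2)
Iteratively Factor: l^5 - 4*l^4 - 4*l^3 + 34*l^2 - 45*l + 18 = (l - 2)*(l^4 - 2*l^3 - 8*l^2 + 18*l - 9) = (l - 3)*(l - 2)*(l^3 + l^2 - 5*l + 3) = (l - 3)*(l - 2)*(l - 1)*(l^2 + 2*l - 3) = (l - 3)*(l - 2)*(l - 1)*(l + 3)*(l - 1)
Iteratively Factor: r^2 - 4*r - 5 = (r - 5)*(r + 1)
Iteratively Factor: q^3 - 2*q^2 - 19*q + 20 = (q - 5)*(q^2 + 3*q - 4) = (q - 5)*(q - 1)*(q + 4)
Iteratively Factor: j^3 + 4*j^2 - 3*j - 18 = (j + 3)*(j^2 + j - 6) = (j - 2)*(j + 3)*(j + 3)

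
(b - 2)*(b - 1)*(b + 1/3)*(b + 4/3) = b^4 - 4*b^3/3 - 23*b^2/9 + 2*b + 8/9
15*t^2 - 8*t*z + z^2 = (-5*t + z)*(-3*t + z)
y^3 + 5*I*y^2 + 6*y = y*(y - I)*(y + 6*I)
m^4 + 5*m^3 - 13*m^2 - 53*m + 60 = (m - 3)*(m - 1)*(m + 4)*(m + 5)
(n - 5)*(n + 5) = n^2 - 25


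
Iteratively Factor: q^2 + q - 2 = (q - 1)*(q + 2)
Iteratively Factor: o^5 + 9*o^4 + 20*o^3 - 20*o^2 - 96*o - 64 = (o + 4)*(o^4 + 5*o^3 - 20*o - 16) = (o + 2)*(o + 4)*(o^3 + 3*o^2 - 6*o - 8) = (o + 2)*(o + 4)^2*(o^2 - o - 2) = (o + 1)*(o + 2)*(o + 4)^2*(o - 2)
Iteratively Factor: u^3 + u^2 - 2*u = (u - 1)*(u^2 + 2*u) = (u - 1)*(u + 2)*(u)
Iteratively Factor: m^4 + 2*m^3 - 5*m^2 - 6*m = (m)*(m^3 + 2*m^2 - 5*m - 6) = m*(m + 3)*(m^2 - m - 2) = m*(m + 1)*(m + 3)*(m - 2)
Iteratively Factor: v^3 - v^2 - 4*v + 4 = (v - 1)*(v^2 - 4) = (v - 1)*(v + 2)*(v - 2)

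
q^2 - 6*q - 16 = (q - 8)*(q + 2)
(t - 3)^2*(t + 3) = t^3 - 3*t^2 - 9*t + 27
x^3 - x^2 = x^2*(x - 1)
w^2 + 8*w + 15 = (w + 3)*(w + 5)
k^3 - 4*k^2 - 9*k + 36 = (k - 4)*(k - 3)*(k + 3)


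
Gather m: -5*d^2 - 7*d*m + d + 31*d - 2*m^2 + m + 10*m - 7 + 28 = -5*d^2 + 32*d - 2*m^2 + m*(11 - 7*d) + 21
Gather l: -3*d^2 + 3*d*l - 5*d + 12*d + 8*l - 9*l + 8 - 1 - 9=-3*d^2 + 7*d + l*(3*d - 1) - 2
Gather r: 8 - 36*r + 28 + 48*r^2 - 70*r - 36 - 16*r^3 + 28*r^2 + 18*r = -16*r^3 + 76*r^2 - 88*r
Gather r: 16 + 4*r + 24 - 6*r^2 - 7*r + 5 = -6*r^2 - 3*r + 45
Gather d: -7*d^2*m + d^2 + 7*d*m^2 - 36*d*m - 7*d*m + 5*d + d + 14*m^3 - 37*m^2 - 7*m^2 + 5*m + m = d^2*(1 - 7*m) + d*(7*m^2 - 43*m + 6) + 14*m^3 - 44*m^2 + 6*m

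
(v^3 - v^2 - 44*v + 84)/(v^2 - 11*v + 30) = (v^2 + 5*v - 14)/(v - 5)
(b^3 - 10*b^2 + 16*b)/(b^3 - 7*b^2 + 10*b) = (b - 8)/(b - 5)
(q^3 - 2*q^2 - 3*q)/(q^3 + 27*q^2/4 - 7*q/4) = 4*(q^2 - 2*q - 3)/(4*q^2 + 27*q - 7)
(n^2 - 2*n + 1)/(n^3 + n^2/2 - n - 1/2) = 2*(n - 1)/(2*n^2 + 3*n + 1)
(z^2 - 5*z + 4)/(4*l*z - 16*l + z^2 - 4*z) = (z - 1)/(4*l + z)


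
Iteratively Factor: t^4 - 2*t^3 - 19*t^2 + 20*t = (t)*(t^3 - 2*t^2 - 19*t + 20) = t*(t + 4)*(t^2 - 6*t + 5) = t*(t - 5)*(t + 4)*(t - 1)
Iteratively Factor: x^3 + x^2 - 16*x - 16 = (x - 4)*(x^2 + 5*x + 4) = (x - 4)*(x + 4)*(x + 1)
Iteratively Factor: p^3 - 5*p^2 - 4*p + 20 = (p + 2)*(p^2 - 7*p + 10) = (p - 2)*(p + 2)*(p - 5)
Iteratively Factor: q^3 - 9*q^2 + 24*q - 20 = (q - 2)*(q^2 - 7*q + 10) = (q - 5)*(q - 2)*(q - 2)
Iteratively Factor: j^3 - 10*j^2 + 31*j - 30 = (j - 2)*(j^2 - 8*j + 15) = (j - 5)*(j - 2)*(j - 3)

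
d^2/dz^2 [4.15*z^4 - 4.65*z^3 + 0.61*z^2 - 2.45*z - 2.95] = 49.8*z^2 - 27.9*z + 1.22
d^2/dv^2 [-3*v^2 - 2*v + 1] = -6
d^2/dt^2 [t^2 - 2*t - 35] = 2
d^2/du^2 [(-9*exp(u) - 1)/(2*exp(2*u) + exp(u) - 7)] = 2*(-18*exp(4*u) + exp(3*u) - 381*exp(2*u) - 60*exp(u) - 224)*exp(u)/(8*exp(6*u) + 12*exp(5*u) - 78*exp(4*u) - 83*exp(3*u) + 273*exp(2*u) + 147*exp(u) - 343)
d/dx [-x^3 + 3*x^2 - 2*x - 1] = -3*x^2 + 6*x - 2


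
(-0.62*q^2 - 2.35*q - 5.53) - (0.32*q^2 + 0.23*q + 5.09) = -0.94*q^2 - 2.58*q - 10.62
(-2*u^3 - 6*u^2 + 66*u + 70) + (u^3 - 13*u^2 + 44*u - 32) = -u^3 - 19*u^2 + 110*u + 38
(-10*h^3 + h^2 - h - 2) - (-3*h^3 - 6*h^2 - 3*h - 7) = -7*h^3 + 7*h^2 + 2*h + 5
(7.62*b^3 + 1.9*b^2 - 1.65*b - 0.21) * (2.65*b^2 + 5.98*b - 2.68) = 20.193*b^5 + 50.6026*b^4 - 13.4321*b^3 - 15.5155*b^2 + 3.1662*b + 0.5628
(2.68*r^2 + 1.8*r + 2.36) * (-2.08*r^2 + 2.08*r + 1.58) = -5.5744*r^4 + 1.8304*r^3 + 3.0696*r^2 + 7.7528*r + 3.7288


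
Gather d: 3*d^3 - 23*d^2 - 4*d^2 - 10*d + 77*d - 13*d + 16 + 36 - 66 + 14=3*d^3 - 27*d^2 + 54*d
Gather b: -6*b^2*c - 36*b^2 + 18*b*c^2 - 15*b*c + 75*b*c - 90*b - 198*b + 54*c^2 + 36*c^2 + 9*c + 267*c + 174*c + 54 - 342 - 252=b^2*(-6*c - 36) + b*(18*c^2 + 60*c - 288) + 90*c^2 + 450*c - 540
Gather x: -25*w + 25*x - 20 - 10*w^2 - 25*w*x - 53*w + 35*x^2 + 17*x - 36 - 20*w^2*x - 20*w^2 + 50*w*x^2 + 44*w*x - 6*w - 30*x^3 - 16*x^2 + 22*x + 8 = -30*w^2 - 84*w - 30*x^3 + x^2*(50*w + 19) + x*(-20*w^2 + 19*w + 64) - 48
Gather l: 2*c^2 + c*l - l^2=2*c^2 + c*l - l^2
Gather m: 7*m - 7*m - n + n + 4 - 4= 0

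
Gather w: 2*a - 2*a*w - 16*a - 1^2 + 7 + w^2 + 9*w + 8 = -14*a + w^2 + w*(9 - 2*a) + 14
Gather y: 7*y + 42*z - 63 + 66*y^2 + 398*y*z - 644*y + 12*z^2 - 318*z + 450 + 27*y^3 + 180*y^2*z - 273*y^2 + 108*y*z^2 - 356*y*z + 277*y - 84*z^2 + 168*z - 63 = 27*y^3 + y^2*(180*z - 207) + y*(108*z^2 + 42*z - 360) - 72*z^2 - 108*z + 324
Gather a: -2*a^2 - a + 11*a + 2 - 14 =-2*a^2 + 10*a - 12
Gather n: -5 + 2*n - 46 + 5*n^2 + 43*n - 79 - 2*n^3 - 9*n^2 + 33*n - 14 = -2*n^3 - 4*n^2 + 78*n - 144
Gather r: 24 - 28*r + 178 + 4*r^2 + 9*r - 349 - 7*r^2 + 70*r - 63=-3*r^2 + 51*r - 210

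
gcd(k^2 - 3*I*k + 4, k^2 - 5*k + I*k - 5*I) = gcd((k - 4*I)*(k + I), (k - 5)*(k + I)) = k + I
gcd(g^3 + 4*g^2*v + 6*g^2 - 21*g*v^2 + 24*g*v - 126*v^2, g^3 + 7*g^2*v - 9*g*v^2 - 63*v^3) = -g^2 - 4*g*v + 21*v^2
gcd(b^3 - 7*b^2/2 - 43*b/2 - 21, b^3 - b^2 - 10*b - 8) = b + 2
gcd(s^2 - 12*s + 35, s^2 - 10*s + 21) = s - 7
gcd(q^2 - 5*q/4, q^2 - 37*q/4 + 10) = q - 5/4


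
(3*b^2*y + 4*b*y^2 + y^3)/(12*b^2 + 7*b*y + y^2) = y*(b + y)/(4*b + y)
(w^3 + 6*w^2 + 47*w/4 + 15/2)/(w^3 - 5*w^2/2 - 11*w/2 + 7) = (4*w^2 + 16*w + 15)/(2*(2*w^2 - 9*w + 7))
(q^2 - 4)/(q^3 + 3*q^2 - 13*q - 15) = (q^2 - 4)/(q^3 + 3*q^2 - 13*q - 15)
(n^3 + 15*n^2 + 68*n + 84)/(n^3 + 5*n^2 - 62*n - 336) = (n + 2)/(n - 8)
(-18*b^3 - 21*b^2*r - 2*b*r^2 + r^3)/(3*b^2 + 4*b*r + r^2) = -6*b + r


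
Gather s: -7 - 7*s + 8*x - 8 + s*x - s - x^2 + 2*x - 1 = s*(x - 8) - x^2 + 10*x - 16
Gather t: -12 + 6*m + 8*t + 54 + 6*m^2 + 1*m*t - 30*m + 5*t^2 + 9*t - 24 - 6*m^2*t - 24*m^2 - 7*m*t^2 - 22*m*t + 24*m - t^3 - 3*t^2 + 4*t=-18*m^2 - t^3 + t^2*(2 - 7*m) + t*(-6*m^2 - 21*m + 21) + 18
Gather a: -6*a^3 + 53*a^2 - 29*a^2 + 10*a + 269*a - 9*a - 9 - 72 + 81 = -6*a^3 + 24*a^2 + 270*a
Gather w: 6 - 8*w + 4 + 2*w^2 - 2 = 2*w^2 - 8*w + 8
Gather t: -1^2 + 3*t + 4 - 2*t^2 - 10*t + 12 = -2*t^2 - 7*t + 15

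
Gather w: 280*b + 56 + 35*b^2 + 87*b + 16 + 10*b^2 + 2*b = 45*b^2 + 369*b + 72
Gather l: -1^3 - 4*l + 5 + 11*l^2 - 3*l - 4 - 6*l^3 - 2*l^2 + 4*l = -6*l^3 + 9*l^2 - 3*l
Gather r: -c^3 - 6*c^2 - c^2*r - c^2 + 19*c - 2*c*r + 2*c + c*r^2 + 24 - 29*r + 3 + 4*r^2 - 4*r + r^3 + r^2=-c^3 - 7*c^2 + 21*c + r^3 + r^2*(c + 5) + r*(-c^2 - 2*c - 33) + 27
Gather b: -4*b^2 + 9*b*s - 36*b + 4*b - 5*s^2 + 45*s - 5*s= -4*b^2 + b*(9*s - 32) - 5*s^2 + 40*s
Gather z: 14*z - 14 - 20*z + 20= 6 - 6*z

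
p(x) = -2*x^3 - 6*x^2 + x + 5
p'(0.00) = 1.00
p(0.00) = 5.00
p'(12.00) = -1007.00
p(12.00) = -4303.00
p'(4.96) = -206.13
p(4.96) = -381.70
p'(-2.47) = -5.97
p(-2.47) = -3.94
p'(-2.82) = -12.87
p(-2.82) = -0.68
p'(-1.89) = 2.25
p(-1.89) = -4.82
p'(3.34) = -106.01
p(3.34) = -133.11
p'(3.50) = -114.50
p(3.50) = -150.75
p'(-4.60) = -70.76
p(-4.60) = 68.11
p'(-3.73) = -37.72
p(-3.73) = 21.58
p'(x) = -6*x^2 - 12*x + 1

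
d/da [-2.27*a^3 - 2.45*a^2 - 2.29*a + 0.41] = -6.81*a^2 - 4.9*a - 2.29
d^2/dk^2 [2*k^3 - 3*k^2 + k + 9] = 12*k - 6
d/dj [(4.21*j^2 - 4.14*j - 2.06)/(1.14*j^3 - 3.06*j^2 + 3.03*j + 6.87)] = (-4.7994*j^4 + 9.4392*j^3 + 7.1331*j^2 + 45.2382*j - 22.2)/(1.2996*j^6 - 6.9768*j^5 + 16.272*j^4 - 2.88*j^3 - 32.8635*j^2 + 41.6322*j + 47.1969)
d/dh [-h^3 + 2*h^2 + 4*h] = -3*h^2 + 4*h + 4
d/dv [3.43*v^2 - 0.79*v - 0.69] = 6.86*v - 0.79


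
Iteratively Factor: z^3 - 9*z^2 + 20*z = (z - 4)*(z^2 - 5*z) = (z - 5)*(z - 4)*(z)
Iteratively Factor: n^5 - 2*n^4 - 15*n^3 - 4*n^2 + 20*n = (n + 2)*(n^4 - 4*n^3 - 7*n^2 + 10*n) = (n - 1)*(n + 2)*(n^3 - 3*n^2 - 10*n) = n*(n - 1)*(n + 2)*(n^2 - 3*n - 10) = n*(n - 1)*(n + 2)^2*(n - 5)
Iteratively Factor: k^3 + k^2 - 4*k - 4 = (k + 1)*(k^2 - 4) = (k + 1)*(k + 2)*(k - 2)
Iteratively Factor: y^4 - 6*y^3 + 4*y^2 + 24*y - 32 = (y + 2)*(y^3 - 8*y^2 + 20*y - 16) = (y - 2)*(y + 2)*(y^2 - 6*y + 8) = (y - 2)^2*(y + 2)*(y - 4)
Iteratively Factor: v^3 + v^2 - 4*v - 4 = (v - 2)*(v^2 + 3*v + 2) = (v - 2)*(v + 1)*(v + 2)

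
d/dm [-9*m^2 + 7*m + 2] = 7 - 18*m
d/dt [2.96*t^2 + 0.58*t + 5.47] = 5.92*t + 0.58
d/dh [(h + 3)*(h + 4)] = 2*h + 7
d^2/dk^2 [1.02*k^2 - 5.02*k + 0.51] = 2.04000000000000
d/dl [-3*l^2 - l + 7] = -6*l - 1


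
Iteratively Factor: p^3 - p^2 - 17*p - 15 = (p + 3)*(p^2 - 4*p - 5) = (p - 5)*(p + 3)*(p + 1)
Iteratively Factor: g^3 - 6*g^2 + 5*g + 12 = (g + 1)*(g^2 - 7*g + 12) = (g - 3)*(g + 1)*(g - 4)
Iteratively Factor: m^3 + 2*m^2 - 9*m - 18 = (m + 2)*(m^2 - 9) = (m + 2)*(m + 3)*(m - 3)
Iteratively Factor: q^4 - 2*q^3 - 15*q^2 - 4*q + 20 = (q - 5)*(q^3 + 3*q^2 - 4) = (q - 5)*(q - 1)*(q^2 + 4*q + 4) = (q - 5)*(q - 1)*(q + 2)*(q + 2)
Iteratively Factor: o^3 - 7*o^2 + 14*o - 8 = (o - 2)*(o^2 - 5*o + 4) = (o - 2)*(o - 1)*(o - 4)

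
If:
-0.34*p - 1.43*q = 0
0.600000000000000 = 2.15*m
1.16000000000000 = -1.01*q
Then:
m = 0.28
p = 4.83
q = -1.15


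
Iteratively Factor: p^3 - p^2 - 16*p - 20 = (p + 2)*(p^2 - 3*p - 10) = (p - 5)*(p + 2)*(p + 2)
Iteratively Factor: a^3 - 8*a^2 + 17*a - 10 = (a - 5)*(a^2 - 3*a + 2) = (a - 5)*(a - 1)*(a - 2)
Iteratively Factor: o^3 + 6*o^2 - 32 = (o - 2)*(o^2 + 8*o + 16) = (o - 2)*(o + 4)*(o + 4)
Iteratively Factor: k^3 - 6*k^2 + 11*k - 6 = (k - 1)*(k^2 - 5*k + 6) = (k - 3)*(k - 1)*(k - 2)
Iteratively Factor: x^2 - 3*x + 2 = (x - 1)*(x - 2)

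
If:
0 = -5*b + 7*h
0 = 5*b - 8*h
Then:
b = 0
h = 0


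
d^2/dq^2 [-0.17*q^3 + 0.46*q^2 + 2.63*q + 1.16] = 0.92 - 1.02*q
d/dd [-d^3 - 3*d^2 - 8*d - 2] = -3*d^2 - 6*d - 8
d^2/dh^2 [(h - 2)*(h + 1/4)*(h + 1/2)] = 6*h - 5/2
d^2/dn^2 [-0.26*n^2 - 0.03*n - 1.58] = -0.520000000000000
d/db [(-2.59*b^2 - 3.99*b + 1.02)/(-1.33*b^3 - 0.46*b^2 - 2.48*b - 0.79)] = (-3.4447*b^4 - 10.6134*b^3 + 8.6576*b^2 + 5.0306*b + 5.6817)/(1.7689*b^6 + 1.2236*b^5 + 6.8084*b^4 + 4.383*b^3 + 6.8772*b^2 + 3.9184*b + 0.6241)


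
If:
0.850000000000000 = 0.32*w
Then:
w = 2.66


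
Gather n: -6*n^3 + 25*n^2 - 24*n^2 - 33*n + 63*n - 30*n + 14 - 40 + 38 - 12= -6*n^3 + n^2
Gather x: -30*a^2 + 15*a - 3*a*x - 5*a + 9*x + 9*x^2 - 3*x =-30*a^2 + 10*a + 9*x^2 + x*(6 - 3*a)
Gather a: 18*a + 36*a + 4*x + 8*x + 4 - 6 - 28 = 54*a + 12*x - 30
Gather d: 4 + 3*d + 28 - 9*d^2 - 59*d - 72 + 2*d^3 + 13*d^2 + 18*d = 2*d^3 + 4*d^2 - 38*d - 40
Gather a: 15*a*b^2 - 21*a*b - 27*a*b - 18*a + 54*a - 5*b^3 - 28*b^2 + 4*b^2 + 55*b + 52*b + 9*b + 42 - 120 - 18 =a*(15*b^2 - 48*b + 36) - 5*b^3 - 24*b^2 + 116*b - 96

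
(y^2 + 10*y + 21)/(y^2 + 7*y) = (y + 3)/y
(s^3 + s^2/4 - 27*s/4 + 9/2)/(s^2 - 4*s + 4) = (4*s^2 + 9*s - 9)/(4*(s - 2))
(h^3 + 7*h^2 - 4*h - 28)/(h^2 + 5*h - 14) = h + 2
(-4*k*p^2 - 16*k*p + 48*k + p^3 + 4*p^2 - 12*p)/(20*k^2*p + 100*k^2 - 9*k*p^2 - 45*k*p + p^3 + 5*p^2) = (p^2 + 4*p - 12)/(-5*k*p - 25*k + p^2 + 5*p)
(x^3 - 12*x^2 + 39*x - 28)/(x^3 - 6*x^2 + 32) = (x^2 - 8*x + 7)/(x^2 - 2*x - 8)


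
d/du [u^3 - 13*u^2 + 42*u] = 3*u^2 - 26*u + 42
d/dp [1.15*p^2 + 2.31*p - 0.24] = 2.3*p + 2.31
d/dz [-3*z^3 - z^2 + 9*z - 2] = -9*z^2 - 2*z + 9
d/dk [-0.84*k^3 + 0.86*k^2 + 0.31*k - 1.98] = -2.52*k^2 + 1.72*k + 0.31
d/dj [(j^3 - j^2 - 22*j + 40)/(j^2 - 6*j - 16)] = (j^4 - 12*j^3 - 20*j^2 - 48*j + 592)/(j^4 - 12*j^3 + 4*j^2 + 192*j + 256)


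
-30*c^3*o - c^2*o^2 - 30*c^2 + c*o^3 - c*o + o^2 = (-6*c + o)*(5*c + o)*(c*o + 1)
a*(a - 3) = a^2 - 3*a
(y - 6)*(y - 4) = y^2 - 10*y + 24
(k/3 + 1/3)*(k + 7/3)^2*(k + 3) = k^4/3 + 26*k^3/9 + 244*k^2/27 + 322*k/27 + 49/9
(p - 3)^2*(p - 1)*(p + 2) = p^4 - 5*p^3 + p^2 + 21*p - 18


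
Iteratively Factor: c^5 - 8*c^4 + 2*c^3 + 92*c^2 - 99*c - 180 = (c - 3)*(c^4 - 5*c^3 - 13*c^2 + 53*c + 60) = (c - 3)*(c + 1)*(c^3 - 6*c^2 - 7*c + 60) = (c - 4)*(c - 3)*(c + 1)*(c^2 - 2*c - 15) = (c - 5)*(c - 4)*(c - 3)*(c + 1)*(c + 3)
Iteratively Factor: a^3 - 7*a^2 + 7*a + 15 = (a - 3)*(a^2 - 4*a - 5) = (a - 3)*(a + 1)*(a - 5)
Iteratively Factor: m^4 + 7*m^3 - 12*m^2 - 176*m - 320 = (m + 4)*(m^3 + 3*m^2 - 24*m - 80) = (m + 4)^2*(m^2 - m - 20) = (m - 5)*(m + 4)^2*(m + 4)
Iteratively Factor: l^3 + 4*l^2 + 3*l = (l + 3)*(l^2 + l) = (l + 1)*(l + 3)*(l)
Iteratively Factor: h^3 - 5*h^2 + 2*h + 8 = (h - 4)*(h^2 - h - 2) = (h - 4)*(h + 1)*(h - 2)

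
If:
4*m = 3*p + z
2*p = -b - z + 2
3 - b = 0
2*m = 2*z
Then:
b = 3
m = -1/3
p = -1/3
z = -1/3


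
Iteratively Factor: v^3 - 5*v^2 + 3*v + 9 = (v + 1)*(v^2 - 6*v + 9) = (v - 3)*(v + 1)*(v - 3)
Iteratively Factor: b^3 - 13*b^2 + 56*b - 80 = (b - 5)*(b^2 - 8*b + 16) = (b - 5)*(b - 4)*(b - 4)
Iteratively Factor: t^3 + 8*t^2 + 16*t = (t + 4)*(t^2 + 4*t) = t*(t + 4)*(t + 4)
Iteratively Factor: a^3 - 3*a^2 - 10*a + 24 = (a - 4)*(a^2 + a - 6) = (a - 4)*(a - 2)*(a + 3)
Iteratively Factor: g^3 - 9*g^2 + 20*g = (g - 5)*(g^2 - 4*g) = (g - 5)*(g - 4)*(g)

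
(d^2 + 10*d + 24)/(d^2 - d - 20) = (d + 6)/(d - 5)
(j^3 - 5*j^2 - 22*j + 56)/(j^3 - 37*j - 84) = (j - 2)/(j + 3)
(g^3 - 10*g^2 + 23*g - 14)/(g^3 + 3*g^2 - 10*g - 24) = (g^3 - 10*g^2 + 23*g - 14)/(g^3 + 3*g^2 - 10*g - 24)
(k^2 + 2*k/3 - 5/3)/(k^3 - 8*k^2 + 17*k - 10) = (k + 5/3)/(k^2 - 7*k + 10)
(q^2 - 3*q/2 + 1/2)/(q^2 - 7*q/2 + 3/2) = (q - 1)/(q - 3)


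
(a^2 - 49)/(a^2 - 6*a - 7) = (a + 7)/(a + 1)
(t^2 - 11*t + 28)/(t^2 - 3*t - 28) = (t - 4)/(t + 4)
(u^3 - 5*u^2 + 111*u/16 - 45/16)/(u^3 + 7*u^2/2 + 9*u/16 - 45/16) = (4*u^2 - 17*u + 15)/(4*u^2 + 17*u + 15)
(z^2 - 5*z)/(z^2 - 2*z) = (z - 5)/(z - 2)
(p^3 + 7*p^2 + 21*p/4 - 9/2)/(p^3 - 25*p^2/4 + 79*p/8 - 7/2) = 2*(2*p^2 + 15*p + 18)/(4*p^2 - 23*p + 28)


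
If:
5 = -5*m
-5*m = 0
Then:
No Solution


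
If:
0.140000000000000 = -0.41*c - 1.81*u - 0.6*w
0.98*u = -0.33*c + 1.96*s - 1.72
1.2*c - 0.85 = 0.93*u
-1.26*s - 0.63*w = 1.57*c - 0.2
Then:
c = 6.67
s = 5.85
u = 7.70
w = -28.01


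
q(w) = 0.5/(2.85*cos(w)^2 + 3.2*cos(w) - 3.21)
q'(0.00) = 0.00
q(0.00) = 0.18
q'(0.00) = 0.00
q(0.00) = 0.18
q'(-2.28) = 0.01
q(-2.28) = -0.12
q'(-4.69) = 0.14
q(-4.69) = -0.15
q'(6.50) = 0.14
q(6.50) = 0.19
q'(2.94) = -0.02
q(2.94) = -0.14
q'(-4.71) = 0.15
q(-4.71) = -0.16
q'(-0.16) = -0.09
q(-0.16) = 0.18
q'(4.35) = -0.03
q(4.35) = -0.13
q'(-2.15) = -0.00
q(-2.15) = -0.12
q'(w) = 0.5*(5.7*sin(w)*cos(w) + 3.2*sin(w))/(2.85*cos(w)^2 + 3.2*cos(w) - 3.21)^2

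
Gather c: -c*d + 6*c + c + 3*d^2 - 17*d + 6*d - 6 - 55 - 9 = c*(7 - d) + 3*d^2 - 11*d - 70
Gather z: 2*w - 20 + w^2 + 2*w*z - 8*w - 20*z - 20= w^2 - 6*w + z*(2*w - 20) - 40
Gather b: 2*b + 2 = 2*b + 2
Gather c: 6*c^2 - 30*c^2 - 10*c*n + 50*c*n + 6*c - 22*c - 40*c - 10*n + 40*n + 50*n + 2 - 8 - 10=-24*c^2 + c*(40*n - 56) + 80*n - 16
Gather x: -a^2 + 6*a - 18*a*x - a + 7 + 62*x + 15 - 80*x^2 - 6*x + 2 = -a^2 + 5*a - 80*x^2 + x*(56 - 18*a) + 24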